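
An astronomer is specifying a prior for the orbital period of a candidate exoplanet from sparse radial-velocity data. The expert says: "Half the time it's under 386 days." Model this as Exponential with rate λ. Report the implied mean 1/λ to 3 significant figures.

Exponential median = ln 2 / λ, so λ = ln 2 / 386.0 = 0.0018.
Mean = 1/λ = 557 days.

mean ≈ 557 days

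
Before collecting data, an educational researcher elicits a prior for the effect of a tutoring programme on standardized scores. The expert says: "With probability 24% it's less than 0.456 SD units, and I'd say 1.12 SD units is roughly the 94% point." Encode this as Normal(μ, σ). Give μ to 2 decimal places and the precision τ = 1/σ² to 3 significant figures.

For Normal(μ,σ), the p-quantile is μ + z_p·σ. Here z_{0.24} = -0.7063, z_{0.94} = 1.555.
So 0.456 = μ − 0.7063σ and 1.12 = μ + 1.555σ.
Subtracting: σ = (1.12 − 0.456)/(1.555 − (-0.7063)) = 0.29.
Then μ = 0.456 − (-0.7063)·0.29 = 0.66.
Precision τ = 1/σ² = 1/0.2937² = 11.6.

μ = 0.66, τ = 11.6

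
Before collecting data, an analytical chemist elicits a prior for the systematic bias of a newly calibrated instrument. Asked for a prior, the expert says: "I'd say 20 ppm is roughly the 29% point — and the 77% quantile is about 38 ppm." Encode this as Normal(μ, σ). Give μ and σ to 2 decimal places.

μ = 27.71, σ = 13.93

For Normal(μ,σ), the p-quantile is μ + z_p·σ. Here z_{0.29} = -0.5534, z_{0.77} = 0.7388.
So 20 = μ − 0.5534σ and 38 = μ + 0.7388σ.
Subtracting: σ = (38 − 20)/(0.7388 − (-0.5534)) = 13.93.
Then μ = 20 − (-0.5534)·13.93 = 27.71.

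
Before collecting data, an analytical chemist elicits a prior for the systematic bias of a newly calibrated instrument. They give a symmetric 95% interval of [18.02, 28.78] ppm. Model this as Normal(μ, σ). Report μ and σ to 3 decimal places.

μ = 23.400, σ = 2.745

A symmetric 95% interval runs μ ± z·σ with z = 1.96.
Half-width = 5.38, so σ = 5.38/1.96 = 2.745.
μ is the interval midpoint, 23.400.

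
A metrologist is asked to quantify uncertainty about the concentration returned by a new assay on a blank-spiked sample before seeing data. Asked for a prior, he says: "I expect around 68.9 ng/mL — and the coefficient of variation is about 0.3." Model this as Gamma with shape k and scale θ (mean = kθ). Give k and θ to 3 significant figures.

For Gamma(k, scale θ): mean = kθ, variance = kθ², so CV = 1/√k.
CV = 0.3, hence k = 1/CV² = 11.1.
Then θ = mean/k = 68.9/11.1 = 6.2.

k ≈ 11.1, θ ≈ 6.2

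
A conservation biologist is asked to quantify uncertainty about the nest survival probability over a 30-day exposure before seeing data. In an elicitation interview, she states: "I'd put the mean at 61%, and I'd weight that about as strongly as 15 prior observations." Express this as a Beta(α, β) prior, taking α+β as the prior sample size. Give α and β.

α = 9.15, β = 5.85

Under the effective-sample-size interpretation, Beta(α, β) has prior mean α/(α+β) and prior sample size α+β.
So α+β = 15 and α/(α+β) = 0.61, giving α = 0.61·15 = 9.15 and β = 15 − 9.15 = 5.85.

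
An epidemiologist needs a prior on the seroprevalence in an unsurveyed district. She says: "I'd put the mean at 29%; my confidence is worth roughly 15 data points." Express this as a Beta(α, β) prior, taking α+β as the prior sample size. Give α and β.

Under the effective-sample-size interpretation, Beta(α, β) has prior mean α/(α+β) and prior sample size α+β.
So α+β = 15 and α/(α+β) = 0.29, giving α = 0.29·15 = 4.35 and β = 15 − 4.35 = 10.65.

α = 4.35, β = 10.65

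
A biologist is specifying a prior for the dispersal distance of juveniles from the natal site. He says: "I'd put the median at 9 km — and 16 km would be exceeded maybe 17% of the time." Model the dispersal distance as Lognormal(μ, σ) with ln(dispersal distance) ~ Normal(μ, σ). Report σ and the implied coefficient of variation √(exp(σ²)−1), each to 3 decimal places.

If T ~ Lognormal(μ,σ) then ln T ~ Normal(μ,σ), so the p-quantile of ln T is μ + z_p·σ.
ln(9) = 2.197 and ln(16) = 2.773; z_{0.5} = 0, z_{0.83} = 0.9542.
σ = (2.773 − 2.197)/(0.9542 − (0)) = 0.603.
μ = 2.197 − (0)·0.603 = 2.197.
CV = √(exp(σ²)−1) = √(exp(0.3636)−1) = 0.662.

σ ≈ 0.603, CV ≈ 0.662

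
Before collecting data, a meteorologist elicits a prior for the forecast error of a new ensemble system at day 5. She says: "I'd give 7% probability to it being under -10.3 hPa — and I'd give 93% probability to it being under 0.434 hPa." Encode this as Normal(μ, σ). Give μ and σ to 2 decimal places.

For Normal(μ,σ), the p-quantile is μ + z_p·σ. Here z_{0.07} = -1.476, z_{0.93} = 1.476.
So -10.3 = μ − 1.476σ and 0.434 = μ + 1.476σ.
Subtracting: σ = (0.434 − -10.3)/(1.476 − (-1.476)) = 3.64.
Then μ = -10.3 − (-1.476)·3.64 = -4.93.

μ = -4.93, σ = 3.64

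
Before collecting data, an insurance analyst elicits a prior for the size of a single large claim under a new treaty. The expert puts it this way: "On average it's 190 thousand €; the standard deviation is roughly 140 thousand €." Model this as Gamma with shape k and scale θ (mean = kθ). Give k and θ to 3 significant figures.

For Gamma(k, scale θ): mean = kθ, variance = kθ², so CV = 1/√k.
CV = SD/mean = 140/190 = 0.7368, hence k = 1/CV² = 1.84.
Then θ = mean/k = 190/1.84 = 103.

k ≈ 1.84, θ ≈ 103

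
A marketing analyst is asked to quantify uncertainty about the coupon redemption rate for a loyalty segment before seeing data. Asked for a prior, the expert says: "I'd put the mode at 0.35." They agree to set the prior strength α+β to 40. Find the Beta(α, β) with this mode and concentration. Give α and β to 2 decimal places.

α = 14.30, β = 25.70

For α,β > 1 the Beta mode is (α−1)/(α+β−2). With α+β = 40, the mode is (α−1)/38.
Set (α−1)/38 = 0.35 → α = 1 + 0.35·38 = 14.30.
β = 40 − α = 25.70.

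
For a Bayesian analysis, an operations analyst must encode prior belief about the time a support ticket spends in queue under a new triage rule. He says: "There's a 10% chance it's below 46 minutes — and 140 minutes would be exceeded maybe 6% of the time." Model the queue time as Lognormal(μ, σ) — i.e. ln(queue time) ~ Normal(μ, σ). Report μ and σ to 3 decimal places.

If T ~ Lognormal(μ,σ) then ln T ~ Normal(μ,σ), so the p-quantile of ln T is μ + z_p·σ.
ln(46) = 3.829 and ln(140) = 4.942; z_{0.1} = -1.282, z_{0.94} = 1.555.
σ = (4.942 − 3.829)/(1.555 − (-1.282)) = 0.392.
μ = 3.829 − (-1.282)·0.392 = 4.332.

μ ≈ 4.332, σ ≈ 0.392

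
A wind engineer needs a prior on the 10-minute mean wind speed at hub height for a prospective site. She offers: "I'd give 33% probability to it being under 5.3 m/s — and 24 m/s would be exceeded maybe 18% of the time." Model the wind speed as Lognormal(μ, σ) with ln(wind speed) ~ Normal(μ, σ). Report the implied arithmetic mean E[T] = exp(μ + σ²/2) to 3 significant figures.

E[T] ≈ 16.1 m/s

If T ~ Lognormal(μ,σ) then ln T ~ Normal(μ,σ), so the p-quantile of ln T is μ + z_p·σ.
ln(5.3) = 1.668 and ln(24) = 3.178; z_{0.33} = -0.4399, z_{0.82} = 0.9154.
σ = (3.178 − 1.668)/(0.9154 − (-0.4399)) = 1.114.
μ = 1.668 − (-0.4399)·1.114 = 2.158.
E[T] = exp(μ + σ²/2) = exp(2.158 + 0.6210) = 16.1 m/s.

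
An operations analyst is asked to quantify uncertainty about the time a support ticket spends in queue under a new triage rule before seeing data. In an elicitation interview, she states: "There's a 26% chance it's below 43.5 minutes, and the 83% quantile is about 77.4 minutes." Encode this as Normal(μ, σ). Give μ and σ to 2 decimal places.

μ = 57.15, σ = 21.22

The p-quantile of Normal(μ,σ) is μ + z_p·σ, with z_{0.26} = -0.6433 and z_{0.83} = 0.9542.
Eliminate σ: μ = (z₂·x₁ − z₁·x₂)/(z₂ − z₁) = (0.9542·43.5 − (-0.6433)·77.4)/1.598 = 57.15.
Then σ = (x₂ − x₁)/(z₂ − z₁) = (77.4 − 43.5)/1.598 = 21.22.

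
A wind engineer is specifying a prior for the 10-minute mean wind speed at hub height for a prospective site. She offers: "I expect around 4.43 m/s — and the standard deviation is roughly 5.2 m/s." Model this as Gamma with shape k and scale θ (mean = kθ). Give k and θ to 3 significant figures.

k ≈ 0.726, θ ≈ 6.1

For Gamma(k, scale θ): mean = kθ, variance = kθ², so CV = 1/√k.
CV = SD/mean = 5.2/4.43 = 1.174, hence k = 1/CV² = 0.726.
Then θ = mean/k = 4.43/0.726 = 6.1.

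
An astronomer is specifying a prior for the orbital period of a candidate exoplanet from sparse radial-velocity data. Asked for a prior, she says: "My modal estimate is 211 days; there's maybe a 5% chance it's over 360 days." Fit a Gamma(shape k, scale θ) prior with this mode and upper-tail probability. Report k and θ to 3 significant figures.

k ≈ 10.8, θ ≈ 21.6

Gamma(k,θ) with k>1 has mode (k−1)θ, so θ = 211/(k−1).
Need P(X < 360) = 0.95 with θ tied to k this way. Start at k = 2, θ = 211: P(X<360) ≈ 0.509.
Too low — raise k to concentrate. Iterating converges to k ≈ 10.8.
Then θ = 211/(10.8−1) ≈ 21.6.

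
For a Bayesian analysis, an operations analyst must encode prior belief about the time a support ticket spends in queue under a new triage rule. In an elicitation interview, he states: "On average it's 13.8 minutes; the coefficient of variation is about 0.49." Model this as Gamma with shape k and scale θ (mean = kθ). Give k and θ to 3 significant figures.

For Gamma(k, scale θ): mean = kθ, variance = kθ², so CV = 1/√k.
CV = 0.49, hence k = 1/CV² = 4.16.
Then θ = mean/k = 13.8/4.16 = 3.31.

k ≈ 4.16, θ ≈ 3.31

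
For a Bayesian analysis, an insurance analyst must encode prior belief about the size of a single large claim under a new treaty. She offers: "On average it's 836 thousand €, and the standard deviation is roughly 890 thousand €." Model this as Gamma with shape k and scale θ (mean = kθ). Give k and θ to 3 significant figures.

k ≈ 0.882, θ ≈ 947

For Gamma(k, scale θ): mean = kθ, variance = kθ², so CV = 1/√k.
CV = SD/mean = 890/836 = 1.065, hence k = 1/CV² = 0.882.
Then θ = mean/k = 836/0.882 = 947.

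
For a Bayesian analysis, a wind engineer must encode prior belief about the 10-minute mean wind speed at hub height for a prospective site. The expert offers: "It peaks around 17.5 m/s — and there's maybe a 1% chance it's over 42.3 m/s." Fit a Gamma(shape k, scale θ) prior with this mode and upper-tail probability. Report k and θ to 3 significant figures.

Gamma(k,θ) with k>1 has mode (k−1)θ, so θ = 17.5/(k−1).
Need P(X < 42.3) = 0.99 with θ tied to k this way. Start at k = 2, θ = 17.5: P(X<42.3) ≈ 0.695.
Too low — raise k to concentrate. Iterating converges to k ≈ 7.07.
Then θ = 17.5/(7.07−1) ≈ 2.88.

k ≈ 7.07, θ ≈ 2.88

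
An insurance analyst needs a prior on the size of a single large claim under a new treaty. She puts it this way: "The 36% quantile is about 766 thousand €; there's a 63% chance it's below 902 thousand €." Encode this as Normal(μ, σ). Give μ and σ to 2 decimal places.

The p-quantile of Normal(μ,σ) is μ + z_p·σ, with z_{0.36} = -0.3585 and z_{0.63} = 0.3319.
Eliminate σ: μ = (z₂·x₁ − z₁·x₂)/(z₂ − z₁) = (0.3319·766 − (-0.3585)·902)/0.6903 = 836.62.
Then σ = (x₂ − x₁)/(z₂ − z₁) = (902 − 766)/0.6903 = 197.01.

μ = 836.62, σ = 197.01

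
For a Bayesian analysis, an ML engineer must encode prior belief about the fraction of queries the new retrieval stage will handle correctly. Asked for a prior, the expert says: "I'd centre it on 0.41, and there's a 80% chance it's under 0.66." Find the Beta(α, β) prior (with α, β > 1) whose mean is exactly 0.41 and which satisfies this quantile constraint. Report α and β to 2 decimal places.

With mean 0.41 fixed, write α = 0.41s, β = 0.59s where s = α+β.
Need P(θ < 0.66) = 0.8 under Beta(0.41s, 0.59s). Normal approximation: (q−m)/√(m(1−m)/s) ≈ z_{0.8} = 0.842, so s ≈ 0.41·0.59·(0.842)²/(0.66−0.41)² = 2.7.
At s = 2.7: P(θ<0.66) ≈ 0.802. Adjusting to match 0.8 gives s ≈ 2.70.
So α = 0.41·2.70 ≈ 1.11, β = 0.59·2.70 ≈ 1.59.

α ≈ 1.11, β ≈ 1.59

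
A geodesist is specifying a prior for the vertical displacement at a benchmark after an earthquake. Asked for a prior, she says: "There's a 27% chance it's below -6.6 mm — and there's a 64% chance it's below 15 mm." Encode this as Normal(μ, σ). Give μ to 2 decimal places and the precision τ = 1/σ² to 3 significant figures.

The p-quantile of Normal(μ,σ) is μ + z_p·σ, with z_{0.27} = -0.6128 and z_{0.64} = 0.3585.
Eliminate σ: μ = (z₂·x₁ − z₁·x₂)/(z₂ − z₁) = (0.3585·-6.6 − (-0.6128)·15)/0.9713 = 7.03.
Then σ = (x₂ − x₁)/(z₂ − z₁) = (15 − -6.6)/0.9713 = 22.24.
Precision τ = 1/σ² = 1/22.24² = 0.00202.

μ = 7.03, τ = 0.00202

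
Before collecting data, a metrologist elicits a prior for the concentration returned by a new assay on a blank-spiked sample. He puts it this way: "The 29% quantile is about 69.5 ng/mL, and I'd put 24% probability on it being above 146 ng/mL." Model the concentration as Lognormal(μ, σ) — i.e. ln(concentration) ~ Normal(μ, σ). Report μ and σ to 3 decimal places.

If T ~ Lognormal(μ,σ) then ln T ~ Normal(μ,σ), so the p-quantile of ln T is μ + z_p·σ.
ln(69.5) = 4.241 and ln(146) = 4.984; z_{0.29} = -0.5534, z_{0.76} = 0.7063.
σ = (4.984 − 4.241)/(0.7063 − (-0.5534)) = 0.589.
μ = 4.241 − (-0.5534)·0.589 = 4.567.

μ ≈ 4.567, σ ≈ 0.589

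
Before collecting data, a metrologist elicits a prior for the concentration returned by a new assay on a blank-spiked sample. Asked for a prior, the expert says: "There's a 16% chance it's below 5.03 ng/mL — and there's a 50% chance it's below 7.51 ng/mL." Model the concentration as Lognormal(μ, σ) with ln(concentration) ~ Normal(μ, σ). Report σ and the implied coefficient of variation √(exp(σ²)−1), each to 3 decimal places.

If T ~ Lognormal(μ,σ) then ln T ~ Normal(μ,σ), so the p-quantile of ln T is μ + z_p·σ.
ln(5.03) = 1.615 and ln(7.51) = 2.016; z_{0.16} = -0.9945, z_{0.5} = 0.
σ = (2.016 − 1.615)/(0 − (-0.9945)) = 0.403.
μ = 1.615 − (-0.9945)·0.403 = 2.016.
CV = √(exp(σ²)−1) = √(exp(0.1624)−1) = 0.420.

σ ≈ 0.403, CV ≈ 0.420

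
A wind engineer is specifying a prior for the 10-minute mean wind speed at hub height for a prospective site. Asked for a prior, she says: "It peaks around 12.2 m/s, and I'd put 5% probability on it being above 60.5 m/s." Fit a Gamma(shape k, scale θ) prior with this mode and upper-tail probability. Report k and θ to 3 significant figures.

k ≈ 1.94, θ ≈ 13

Gamma(k,θ) with k>1 has mode (k−1)θ, so θ = 12.2/(k−1).
Need P(X < 60.5) = 0.95 with θ tied to k this way. Start at k = 2, θ = 12.2: P(X<60.5) ≈ 0.958.
Too high — lower k to spread out. Iterating converges to k ≈ 1.94.
Then θ = 12.2/(1.94−1) ≈ 13.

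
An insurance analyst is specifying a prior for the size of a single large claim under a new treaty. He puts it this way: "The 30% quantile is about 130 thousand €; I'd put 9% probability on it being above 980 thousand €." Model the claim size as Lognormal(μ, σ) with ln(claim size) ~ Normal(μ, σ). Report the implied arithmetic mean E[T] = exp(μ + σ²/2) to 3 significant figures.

If T ~ Lognormal(μ,σ) then ln T ~ Normal(μ,σ), so the p-quantile of ln T is μ + z_p·σ.
ln(130) = 4.868 and ln(980) = 6.888; z_{0.3} = -0.5244, z_{0.91} = 1.341.
σ = (6.888 − 4.868)/(1.341 − (-0.5244)) = 1.083.
μ = 4.868 − (-0.5244)·1.083 = 5.435.
E[T] = exp(μ + σ²/2) = exp(5.435 + 0.5865) = 412 thousand €.

E[T] ≈ 412 thousand €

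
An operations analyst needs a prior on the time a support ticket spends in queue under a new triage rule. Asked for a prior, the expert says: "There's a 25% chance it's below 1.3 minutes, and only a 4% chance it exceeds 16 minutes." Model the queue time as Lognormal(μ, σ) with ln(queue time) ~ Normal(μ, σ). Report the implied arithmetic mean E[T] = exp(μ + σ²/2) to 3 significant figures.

E[T] ≈ 4.46 minutes

If T ~ Lognormal(μ,σ) then ln T ~ Normal(μ,σ), so the p-quantile of ln T is μ + z_p·σ.
ln(1.3) = 0.2624 and ln(16) = 2.773; z_{0.25} = -0.6745, z_{0.96} = 1.751.
σ = (2.773 − 0.2624)/(1.751 − (-0.6745)) = 1.035.
μ = 0.2624 − (-0.6745)·1.035 = 0.961.
E[T] = exp(μ + σ²/2) = exp(0.961 + 0.5357) = 4.46 minutes.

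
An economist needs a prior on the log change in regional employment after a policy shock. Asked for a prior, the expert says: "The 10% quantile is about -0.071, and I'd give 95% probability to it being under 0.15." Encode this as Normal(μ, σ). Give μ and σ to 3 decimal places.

μ = 0.026, σ = 0.076

The p-quantile of Normal(μ,σ) is μ + z_p·σ, with z_{0.1} = -1.282 and z_{0.95} = 1.645.
Eliminate σ: μ = (z₂·x₁ − z₁·x₂)/(z₂ − z₁) = (1.645·-0.071 − (-1.282)·0.15)/2.926 = 0.026.
Then σ = (x₂ − x₁)/(z₂ − z₁) = (0.15 − -0.071)/2.926 = 0.076.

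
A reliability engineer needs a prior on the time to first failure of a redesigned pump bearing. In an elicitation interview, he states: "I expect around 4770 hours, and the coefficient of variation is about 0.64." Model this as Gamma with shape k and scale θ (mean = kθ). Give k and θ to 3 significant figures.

k ≈ 2.44, θ ≈ 1950

For Gamma(k, scale θ): mean = kθ, variance = kθ², so CV = 1/√k.
CV = 0.64, hence k = 1/CV² = 2.44.
Then θ = mean/k = 4770/2.44 = 1950.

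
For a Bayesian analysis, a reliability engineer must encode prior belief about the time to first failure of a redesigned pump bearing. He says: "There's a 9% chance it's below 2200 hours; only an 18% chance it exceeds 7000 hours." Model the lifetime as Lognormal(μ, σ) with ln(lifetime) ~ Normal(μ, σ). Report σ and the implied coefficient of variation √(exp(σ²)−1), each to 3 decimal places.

If T ~ Lognormal(μ,σ) then ln T ~ Normal(μ,σ), so the p-quantile of ln T is μ + z_p·σ.
ln(2200) = 7.696 and ln(7000) = 8.854; z_{0.09} = -1.341, z_{0.82} = 0.9154.
σ = (8.854 − 7.696)/(0.9154 − (-1.341)) = 0.513.
μ = 7.696 − (-1.341)·0.513 = 8.384.
CV = √(exp(σ²)−1) = √(exp(0.2632)−1) = 0.549.

σ ≈ 0.513, CV ≈ 0.549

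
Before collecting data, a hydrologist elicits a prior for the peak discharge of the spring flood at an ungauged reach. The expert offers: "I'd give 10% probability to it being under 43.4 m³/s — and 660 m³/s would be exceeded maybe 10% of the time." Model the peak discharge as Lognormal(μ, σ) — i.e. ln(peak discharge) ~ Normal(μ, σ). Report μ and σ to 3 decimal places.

μ ≈ 5.131, σ ≈ 1.062

If T ~ Lognormal(μ,σ) then ln T ~ Normal(μ,σ), so the p-quantile of ln T is μ + z_p·σ.
ln(43.4) = 3.77 and ln(660) = 6.492; z_{0.1} = -1.282, z_{0.9} = 1.282.
σ = (6.492 − 3.77)/(1.282 − (-1.282)) = 1.062.
μ = 3.77 − (-1.282)·1.062 = 5.131.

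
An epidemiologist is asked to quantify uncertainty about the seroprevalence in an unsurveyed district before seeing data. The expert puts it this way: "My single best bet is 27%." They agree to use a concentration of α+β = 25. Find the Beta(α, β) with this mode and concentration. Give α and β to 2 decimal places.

For α,β > 1 the Beta mode is (α−1)/(α+β−2). With α+β = 25, the mode is (α−1)/23.
Set (α−1)/23 = 0.27 → α = 1 + 0.27·23 = 7.21.
β = 25 − α = 17.79.

α = 7.21, β = 17.79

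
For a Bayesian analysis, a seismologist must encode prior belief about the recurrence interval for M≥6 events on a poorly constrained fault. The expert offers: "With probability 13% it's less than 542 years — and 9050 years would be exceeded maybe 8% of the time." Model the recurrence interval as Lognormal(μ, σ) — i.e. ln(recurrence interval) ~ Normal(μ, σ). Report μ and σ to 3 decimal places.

If T ~ Lognormal(μ,σ) then ln T ~ Normal(μ,σ), so the p-quantile of ln T is μ + z_p·σ.
ln(542) = 6.295 and ln(9050) = 9.111; z_{0.13} = -1.126, z_{0.92} = 1.405.
σ = (9.111 − 6.295)/(1.405 − (-1.126)) = 1.112.
μ = 6.295 − (-1.126)·1.112 = 7.548.

μ ≈ 7.548, σ ≈ 1.112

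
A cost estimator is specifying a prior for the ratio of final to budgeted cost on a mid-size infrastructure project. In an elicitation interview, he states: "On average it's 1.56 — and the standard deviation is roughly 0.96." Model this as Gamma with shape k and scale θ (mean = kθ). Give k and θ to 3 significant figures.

k ≈ 2.64, θ ≈ 0.591

For Gamma(k, scale θ): mean = kθ, variance = kθ², so CV = 1/√k.
CV = SD/mean = 0.96/1.56 = 0.6154, hence k = 1/CV² = 2.64.
Then θ = mean/k = 1.56/2.64 = 0.591.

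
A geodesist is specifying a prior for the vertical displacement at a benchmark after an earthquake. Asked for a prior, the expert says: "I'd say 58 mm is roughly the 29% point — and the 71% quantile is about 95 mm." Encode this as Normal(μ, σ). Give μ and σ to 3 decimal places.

The p-quantile of Normal(μ,σ) is μ + z_p·σ, with z_{0.29} = -0.5534 and z_{0.71} = 0.5534.
Eliminate σ: μ = (z₂·x₁ − z₁·x₂)/(z₂ − z₁) = (0.5534·58 − (-0.5534)·95)/1.107 = 76.500.
Then σ = (x₂ − x₁)/(z₂ − z₁) = (95 − 58)/1.107 = 33.431.

μ = 76.500, σ = 33.431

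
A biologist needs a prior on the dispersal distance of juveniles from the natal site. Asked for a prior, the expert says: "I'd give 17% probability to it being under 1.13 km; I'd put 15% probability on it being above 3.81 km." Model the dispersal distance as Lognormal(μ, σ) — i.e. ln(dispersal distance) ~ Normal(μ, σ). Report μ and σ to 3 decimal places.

If T ~ Lognormal(μ,σ) then ln T ~ Normal(μ,σ), so the p-quantile of ln T is μ + z_p·σ.
ln(1.13) = 0.1222 and ln(3.81) = 1.338; z_{0.17} = -0.9542, z_{0.85} = 1.036.
σ = (1.338 − 0.1222)/(1.036 − (-0.9542)) = 0.611.
μ = 0.1222 − (-0.9542)·0.611 = 0.705.

μ ≈ 0.705, σ ≈ 0.611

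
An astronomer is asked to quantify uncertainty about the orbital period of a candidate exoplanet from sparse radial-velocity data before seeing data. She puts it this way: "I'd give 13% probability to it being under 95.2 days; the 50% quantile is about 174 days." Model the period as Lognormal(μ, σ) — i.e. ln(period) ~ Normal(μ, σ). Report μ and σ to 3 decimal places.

μ ≈ 5.159, σ ≈ 0.535

If T ~ Lognormal(μ,σ) then ln T ~ Normal(μ,σ), so the p-quantile of ln T is μ + z_p·σ.
ln(95.2) = 4.556 and ln(174) = 5.159; z_{0.13} = -1.126, z_{0.5} = 0.
σ = (5.159 − 4.556)/(0 − (-1.126)) = 0.535.
μ = 4.556 − (-1.126)·0.535 = 5.159.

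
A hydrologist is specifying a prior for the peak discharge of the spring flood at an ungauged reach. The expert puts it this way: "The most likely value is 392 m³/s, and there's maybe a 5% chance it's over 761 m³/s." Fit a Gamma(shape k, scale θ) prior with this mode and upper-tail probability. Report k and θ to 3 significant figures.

Gamma(k,θ) with k>1 has mode (k−1)θ, so θ = 392/(k−1).
Need P(X < 761) = 0.95 with θ tied to k this way. Start at k = 2, θ = 392: P(X<761) ≈ 0.578.
Too low — raise k to concentrate. Iterating converges to k ≈ 7.31.
Then θ = 392/(7.31−1) ≈ 62.1.

k ≈ 7.31, θ ≈ 62.1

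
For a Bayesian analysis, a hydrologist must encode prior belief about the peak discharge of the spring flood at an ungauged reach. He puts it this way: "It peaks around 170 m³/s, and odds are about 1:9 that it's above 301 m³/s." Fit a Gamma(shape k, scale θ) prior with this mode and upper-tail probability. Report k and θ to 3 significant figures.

Gamma(k,θ) with k>1 has mode (k−1)θ, so θ = 170/(k−1).
Need P(X < 301) = 0.9 with θ tied to k this way. Start at k = 2, θ = 170: P(X<301) ≈ 0.528.
Too low — raise k to concentrate. Iterating converges to k ≈ 6.82.
Then θ = 170/(6.82−1) ≈ 29.2.

k ≈ 6.82, θ ≈ 29.2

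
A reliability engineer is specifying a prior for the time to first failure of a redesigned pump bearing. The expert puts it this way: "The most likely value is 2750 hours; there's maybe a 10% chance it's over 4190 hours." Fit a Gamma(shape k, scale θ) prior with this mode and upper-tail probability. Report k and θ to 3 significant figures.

Gamma(k,θ) with k>1 has mode (k−1)θ, so θ = 2750/(k−1).
Need P(X < 4190) = 0.9 with θ tied to k this way. Start at k = 2, θ = 2750: P(X<4190) ≈ 0.450.
Too low — raise k to concentrate. Iterating converges to k ≈ 11.5.
Then θ = 2750/(11.5−1) ≈ 262.

k ≈ 11.5, θ ≈ 262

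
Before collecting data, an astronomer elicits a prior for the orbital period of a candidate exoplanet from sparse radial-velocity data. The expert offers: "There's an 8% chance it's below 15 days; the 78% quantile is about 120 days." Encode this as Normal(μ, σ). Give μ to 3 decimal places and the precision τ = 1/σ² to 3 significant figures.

μ = 82.760, τ = 0.00043

The p-quantile of Normal(μ,σ) is μ + z_p·σ, with z_{0.08} = -1.405 and z_{0.78} = 0.7722.
Eliminate σ: μ = (z₂·x₁ − z₁·x₂)/(z₂ − z₁) = (0.7722·15 − (-1.405)·120)/2.177 = 82.760.
Then σ = (x₂ − x₁)/(z₂ − z₁) = (120 − 15)/2.177 = 48.226.
Precision τ = 1/σ² = 1/48.23² = 0.00043.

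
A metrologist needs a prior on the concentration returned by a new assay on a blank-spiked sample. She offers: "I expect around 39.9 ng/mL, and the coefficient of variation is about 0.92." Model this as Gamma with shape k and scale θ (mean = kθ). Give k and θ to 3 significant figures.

k ≈ 1.18, θ ≈ 33.8

For Gamma(k, scale θ): mean = kθ, variance = kθ², so CV = 1/√k.
CV = 0.92, hence k = 1/CV² = 1.18.
Then θ = mean/k = 39.9/1.18 = 33.8.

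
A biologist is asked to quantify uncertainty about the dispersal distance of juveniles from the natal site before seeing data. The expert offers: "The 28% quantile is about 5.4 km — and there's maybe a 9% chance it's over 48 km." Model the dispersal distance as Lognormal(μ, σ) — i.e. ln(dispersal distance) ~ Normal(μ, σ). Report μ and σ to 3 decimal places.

If T ~ Lognormal(μ,σ) then ln T ~ Normal(μ,σ), so the p-quantile of ln T is μ + z_p·σ.
ln(5.4) = 1.686 and ln(48) = 3.871; z_{0.28} = -0.5828, z_{0.91} = 1.341.
σ = (3.871 − 1.686)/(1.341 − (-0.5828)) = 1.136.
μ = 1.686 − (-0.5828)·1.136 = 2.348.

μ ≈ 2.348, σ ≈ 1.136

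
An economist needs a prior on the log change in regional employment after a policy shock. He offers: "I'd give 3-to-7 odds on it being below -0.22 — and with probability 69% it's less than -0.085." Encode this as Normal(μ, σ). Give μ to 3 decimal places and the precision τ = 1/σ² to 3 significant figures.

μ = -0.151, τ = 57.1

The p-quantile of Normal(μ,σ) is μ + z_p·σ, with z_{0.3} = -0.5244 and z_{0.69} = 0.4959.
Eliminate σ: μ = (z₂·x₁ − z₁·x₂)/(z₂ − z₁) = (0.4959·-0.22 − (-0.5244)·-0.085)/1.02 = -0.151.
Then σ = (x₂ − x₁)/(z₂ − z₁) = (-0.085 − -0.22)/1.02 = 0.132.
Precision τ = 1/σ² = 1/0.1323² = 57.1.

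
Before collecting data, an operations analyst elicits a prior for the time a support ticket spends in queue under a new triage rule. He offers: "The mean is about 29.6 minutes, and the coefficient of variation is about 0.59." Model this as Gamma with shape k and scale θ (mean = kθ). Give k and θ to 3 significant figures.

k ≈ 2.87, θ ≈ 10.3

For Gamma(k, scale θ): mean = kθ, variance = kθ², so CV = 1/√k.
CV = 0.59, hence k = 1/CV² = 2.87.
Then θ = mean/k = 29.6/2.87 = 10.3.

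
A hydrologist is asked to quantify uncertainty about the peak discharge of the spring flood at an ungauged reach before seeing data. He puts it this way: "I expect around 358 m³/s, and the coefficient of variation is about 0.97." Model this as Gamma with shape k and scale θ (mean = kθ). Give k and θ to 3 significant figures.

k ≈ 1.06, θ ≈ 337

For Gamma(k, scale θ): mean = kθ, variance = kθ², so CV = 1/√k.
CV = 0.97, hence k = 1/CV² = 1.06.
Then θ = mean/k = 358/1.06 = 337.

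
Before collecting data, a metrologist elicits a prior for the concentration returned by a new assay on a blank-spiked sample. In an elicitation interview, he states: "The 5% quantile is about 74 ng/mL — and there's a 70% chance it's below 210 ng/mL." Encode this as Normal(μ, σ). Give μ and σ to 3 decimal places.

μ = 177.123, σ = 62.694

The p-quantile of Normal(μ,σ) is μ + z_p·σ, with z_{0.05} = -1.645 and z_{0.7} = 0.5244.
Eliminate σ: μ = (z₂·x₁ − z₁·x₂)/(z₂ − z₁) = (0.5244·74 − (-1.645)·210)/2.169 = 177.123.
Then σ = (x₂ − x₁)/(z₂ − z₁) = (210 − 74)/2.169 = 62.694.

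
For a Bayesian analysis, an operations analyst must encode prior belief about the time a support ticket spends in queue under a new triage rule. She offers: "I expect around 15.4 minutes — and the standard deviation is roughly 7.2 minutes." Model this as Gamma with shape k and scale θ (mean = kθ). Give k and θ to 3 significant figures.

k ≈ 4.57, θ ≈ 3.37

For Gamma(k, scale θ): mean = kθ, variance = kθ², so CV = 1/√k.
CV = SD/mean = 7.2/15.4 = 0.4675, hence k = 1/CV² = 4.57.
Then θ = mean/k = 15.4/4.57 = 3.37.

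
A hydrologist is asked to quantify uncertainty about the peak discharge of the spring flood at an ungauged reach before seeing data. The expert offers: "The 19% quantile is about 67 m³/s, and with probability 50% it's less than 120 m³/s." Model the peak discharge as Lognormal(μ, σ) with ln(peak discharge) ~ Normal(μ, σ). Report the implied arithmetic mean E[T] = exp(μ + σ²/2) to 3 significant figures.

E[T] ≈ 150 m³/s

If T ~ Lognormal(μ,σ) then ln T ~ Normal(μ,σ), so the p-quantile of ln T is μ + z_p·σ.
ln(67) = 4.205 and ln(120) = 4.787; z_{0.19} = -0.8779, z_{0.5} = 0.
σ = (4.787 − 4.205)/(0 − (-0.8779)) = 0.664.
μ = 4.205 − (-0.8779)·0.664 = 4.787.
E[T] = exp(μ + σ²/2) = exp(4.787 + 0.2204) = 150 m³/s.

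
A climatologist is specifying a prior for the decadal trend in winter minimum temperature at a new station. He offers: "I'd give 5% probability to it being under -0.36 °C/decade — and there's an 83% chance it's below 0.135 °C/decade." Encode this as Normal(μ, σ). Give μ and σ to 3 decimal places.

The p-quantile of Normal(μ,σ) is μ + z_p·σ, with z_{0.05} = -1.645 and z_{0.83} = 0.9542.
Eliminate σ: μ = (z₂·x₁ − z₁·x₂)/(z₂ − z₁) = (0.9542·-0.36 − (-1.645)·0.135)/2.599 = -0.047.
Then σ = (x₂ − x₁)/(z₂ − z₁) = (0.135 − -0.36)/2.599 = 0.190.

μ = -0.047, σ = 0.190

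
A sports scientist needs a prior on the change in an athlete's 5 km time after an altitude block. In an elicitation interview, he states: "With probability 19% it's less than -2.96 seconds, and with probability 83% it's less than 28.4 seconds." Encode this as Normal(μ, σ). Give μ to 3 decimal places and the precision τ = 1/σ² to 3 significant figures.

μ = 12.067, τ = 0.00341

The p-quantile of Normal(μ,σ) is μ + z_p·σ, with z_{0.19} = -0.8779 and z_{0.83} = 0.9542.
Eliminate σ: μ = (z₂·x₁ − z₁·x₂)/(z₂ − z₁) = (0.9542·-2.96 − (-0.8779)·28.4)/1.832 = 12.067.
Then σ = (x₂ − x₁)/(z₂ − z₁) = (28.4 − -2.96)/1.832 = 17.117.
Precision τ = 1/σ² = 1/17.12² = 0.00341.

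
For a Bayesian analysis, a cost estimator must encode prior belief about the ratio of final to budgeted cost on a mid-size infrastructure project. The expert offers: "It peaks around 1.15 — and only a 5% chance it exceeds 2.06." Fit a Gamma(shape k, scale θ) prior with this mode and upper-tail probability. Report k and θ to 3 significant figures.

k ≈ 9.2, θ ≈ 0.14

Gamma(k,θ) with k>1 has mode (k−1)θ, so θ = 1.15/(k−1).
Need P(X < 2.06) = 0.95 with θ tied to k this way. Start at k = 2, θ = 1.15: P(X<2.06) ≈ 0.535.
Too low — raise k to concentrate. Iterating converges to k ≈ 9.2.
Then θ = 1.15/(9.2−1) ≈ 0.14.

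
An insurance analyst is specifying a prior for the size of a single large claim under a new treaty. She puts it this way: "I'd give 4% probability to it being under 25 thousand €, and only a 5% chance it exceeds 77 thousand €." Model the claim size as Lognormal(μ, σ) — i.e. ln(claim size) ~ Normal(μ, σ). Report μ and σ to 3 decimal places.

If T ~ Lognormal(μ,σ) then ln T ~ Normal(μ,σ), so the p-quantile of ln T is μ + z_p·σ.
ln(25) = 3.219 and ln(77) = 4.344; z_{0.04} = -1.751, z_{0.95} = 1.645.
σ = (4.344 − 3.219)/(1.645 − (-1.751)) = 0.331.
μ = 3.219 − (-1.751)·0.331 = 3.799.

μ ≈ 3.799, σ ≈ 0.331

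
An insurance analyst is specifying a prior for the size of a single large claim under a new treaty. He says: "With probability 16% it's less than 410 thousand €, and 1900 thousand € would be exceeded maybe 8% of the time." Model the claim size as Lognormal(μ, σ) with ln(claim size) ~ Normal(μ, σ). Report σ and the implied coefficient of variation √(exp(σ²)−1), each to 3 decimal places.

If T ~ Lognormal(μ,σ) then ln T ~ Normal(μ,σ), so the p-quantile of ln T is μ + z_p·σ.
ln(410) = 6.016 and ln(1900) = 7.55; z_{0.16} = -0.9945, z_{0.92} = 1.405.
σ = (7.55 − 6.016)/(1.405 − (-0.9945)) = 0.639.
μ = 6.016 − (-0.9945)·0.639 = 6.652.
CV = √(exp(σ²)−1) = √(exp(0.4084)−1) = 0.710.

σ ≈ 0.639, CV ≈ 0.710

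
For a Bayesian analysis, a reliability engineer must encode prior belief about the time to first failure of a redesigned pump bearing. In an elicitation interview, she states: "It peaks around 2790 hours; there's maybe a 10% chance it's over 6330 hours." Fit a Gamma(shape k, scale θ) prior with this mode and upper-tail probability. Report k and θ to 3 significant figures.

Gamma(k,θ) with k>1 has mode (k−1)θ, so θ = 2790/(k−1).
Need P(X < 6330) = 0.9 with θ tied to k this way. Start at k = 2, θ = 2790: P(X<6330) ≈ 0.662.
Too low — raise k to concentrate. Iterating converges to k ≈ 3.87.
Then θ = 2790/(3.87−1) ≈ 974.

k ≈ 3.87, θ ≈ 974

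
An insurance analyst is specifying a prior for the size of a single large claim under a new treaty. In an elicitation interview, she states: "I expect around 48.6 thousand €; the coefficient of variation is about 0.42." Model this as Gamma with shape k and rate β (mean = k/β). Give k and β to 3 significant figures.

k ≈ 5.67, β ≈ 0.117

For Gamma(k, rate β): mean = k/β, variance = k/β², so CV = 1/√k.
CV = 0.42, hence k = 1/CV² = 5.67.
Then β = k/mean = 5.67/48.6 = 0.117.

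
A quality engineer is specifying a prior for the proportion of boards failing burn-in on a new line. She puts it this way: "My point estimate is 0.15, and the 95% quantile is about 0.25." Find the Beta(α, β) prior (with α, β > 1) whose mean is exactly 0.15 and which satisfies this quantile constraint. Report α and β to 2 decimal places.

α ≈ 6.10, β ≈ 34.55

With mean 0.15 fixed, write α = 0.15s, β = 0.85s where s = α+β.
Need P(θ < 0.25) = 0.95 under Beta(0.15s, 0.85s). Normal approximation: (q−m)/√(m(1−m)/s) ≈ z_{0.95} = 1.64, so s ≈ 0.15·0.85·(1.64)²/(0.25−0.15)² = 34.5.
At s = 34.5: P(θ<0.25) ≈ 0.937. Adjusting to match 0.95 gives s ≈ 40.65.
So α = 0.15·40.65 ≈ 6.10, β = 0.85·40.65 ≈ 34.55.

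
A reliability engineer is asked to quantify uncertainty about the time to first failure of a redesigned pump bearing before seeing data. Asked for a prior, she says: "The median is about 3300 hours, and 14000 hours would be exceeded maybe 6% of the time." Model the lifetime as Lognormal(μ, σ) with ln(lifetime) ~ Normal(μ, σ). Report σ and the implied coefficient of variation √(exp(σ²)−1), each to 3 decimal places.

If T ~ Lognormal(μ,σ) then ln T ~ Normal(μ,σ), so the p-quantile of ln T is μ + z_p·σ.
ln(3300) = 8.102 and ln(14000) = 9.547; z_{0.5} = 0, z_{0.94} = 1.555.
σ = (9.547 − 8.102)/(1.555 − (0)) = 0.929.
μ = 8.102 − (0)·0.929 = 8.102.
CV = √(exp(σ²)−1) = √(exp(0.8639)−1) = 1.172.

σ ≈ 0.929, CV ≈ 1.172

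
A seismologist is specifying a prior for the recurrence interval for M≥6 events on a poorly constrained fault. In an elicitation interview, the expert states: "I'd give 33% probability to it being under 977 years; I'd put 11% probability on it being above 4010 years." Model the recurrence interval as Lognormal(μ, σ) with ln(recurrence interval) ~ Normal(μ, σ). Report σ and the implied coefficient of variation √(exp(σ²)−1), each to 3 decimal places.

σ ≈ 0.847, CV ≈ 1.025

If T ~ Lognormal(μ,σ) then ln T ~ Normal(μ,σ), so the p-quantile of ln T is μ + z_p·σ.
ln(977) = 6.884 and ln(4010) = 8.297; z_{0.33} = -0.4399, z_{0.89} = 1.227.
σ = (8.297 − 6.884)/(1.227 − (-0.4399)) = 0.847.
μ = 6.884 − (-0.4399)·0.847 = 7.257.
CV = √(exp(σ²)−1) = √(exp(0.7180)−1) = 1.025.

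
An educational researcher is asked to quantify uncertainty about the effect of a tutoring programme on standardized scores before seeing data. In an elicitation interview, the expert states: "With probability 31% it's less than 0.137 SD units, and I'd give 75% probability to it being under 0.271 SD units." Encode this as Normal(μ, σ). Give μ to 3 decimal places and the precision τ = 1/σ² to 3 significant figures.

For Normal(μ,σ), the p-quantile is μ + z_p·σ. Here z_{0.31} = -0.4959, z_{0.75} = 0.6745.
So 0.137 = μ − 0.4959σ and 0.271 = μ + 0.6745σ.
Subtracting: σ = (0.271 − 0.137)/(0.6745 − (-0.4959)) = 0.114.
Then μ = 0.137 − (-0.4959)·0.114 = 0.194.
Precision τ = 1/σ² = 1/0.1145² = 76.3.

μ = 0.194, τ = 76.3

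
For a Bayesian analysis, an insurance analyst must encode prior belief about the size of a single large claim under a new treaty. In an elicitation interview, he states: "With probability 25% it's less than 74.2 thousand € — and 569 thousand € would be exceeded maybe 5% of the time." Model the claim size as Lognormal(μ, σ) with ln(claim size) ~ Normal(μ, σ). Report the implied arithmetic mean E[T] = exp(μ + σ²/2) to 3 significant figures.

E[T] ≈ 197 thousand €

If T ~ Lognormal(μ,σ) then ln T ~ Normal(μ,σ), so the p-quantile of ln T is μ + z_p·σ.
ln(74.2) = 4.307 and ln(569) = 6.344; z_{0.25} = -0.6745, z_{0.95} = 1.645.
σ = (6.344 − 4.307)/(1.645 − (-0.6745)) = 0.878.
μ = 4.307 − (-0.6745)·0.878 = 4.899.
E[T] = exp(μ + σ²/2) = exp(4.899 + 0.3857) = 197 thousand €.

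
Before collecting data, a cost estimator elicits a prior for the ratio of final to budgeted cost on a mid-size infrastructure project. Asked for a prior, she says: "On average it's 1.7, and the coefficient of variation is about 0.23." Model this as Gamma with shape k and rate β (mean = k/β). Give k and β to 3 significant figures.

k ≈ 18.9, β ≈ 11.1

For Gamma(k, rate β): mean = k/β, variance = k/β², so CV = 1/√k.
CV = 0.23, hence k = 1/CV² = 18.9.
Then β = k/mean = 18.9/1.7 = 11.1.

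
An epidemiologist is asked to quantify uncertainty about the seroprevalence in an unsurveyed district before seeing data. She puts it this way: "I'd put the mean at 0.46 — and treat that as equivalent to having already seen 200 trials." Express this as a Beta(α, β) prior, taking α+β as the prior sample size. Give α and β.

α = 92, β = 108

Under the effective-sample-size interpretation, Beta(α, β) has prior mean α/(α+β) and prior sample size α+β.
So α+β = 200 and α/(α+β) = 0.46, giving α = 0.46·200 = 92 and β = 200 − 92 = 108.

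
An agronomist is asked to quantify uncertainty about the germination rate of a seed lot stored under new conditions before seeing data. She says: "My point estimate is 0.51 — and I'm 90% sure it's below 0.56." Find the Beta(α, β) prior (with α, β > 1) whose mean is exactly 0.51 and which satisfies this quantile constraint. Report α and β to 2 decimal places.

α ≈ 83.47, β ≈ 80.20

With mean 0.51 fixed, write α = 0.51s, β = 0.49s where s = α+β.
Need P(θ < 0.56) = 0.9 under Beta(0.51s, 0.49s). Normal approximation: (q−m)/√(m(1−m)/s) ≈ z_{0.9} = 1.28, so s ≈ 0.51·0.49·(1.28)²/(0.56−0.51)² = 164.2.
At s = 164.2: P(θ<0.56) ≈ 0.900. Adjusting to match 0.9 gives s ≈ 163.67.
So α = 0.51·163.67 ≈ 83.47, β = 0.49·163.67 ≈ 80.20.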